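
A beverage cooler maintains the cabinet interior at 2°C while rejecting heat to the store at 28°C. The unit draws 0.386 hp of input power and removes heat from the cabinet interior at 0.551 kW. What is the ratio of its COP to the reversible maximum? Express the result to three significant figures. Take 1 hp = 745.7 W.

Converting, Q̇_C = 0.5510 kW = 0.7389 hp, so COP_actual = Q̇_C/Ẇ = 0.7389/0.3860 = 1.914.
In absolute terms T_C = 275.15 K and T_H = 301.15 K, so ΔT = 26.00 K.
COP_Carnot = T_C/ΔT = 275.15/26.00 = 10.58.
η_II = COP_actual/COP_Carnot = 1.914/10.58 = 0.1809.

0.181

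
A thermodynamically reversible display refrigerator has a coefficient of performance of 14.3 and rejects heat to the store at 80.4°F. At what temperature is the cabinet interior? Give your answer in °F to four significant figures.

For a Carnot refrigerator COP_R = T_C/(T_H − T_C), so T_C = COP·T_H/(1 + COP).
With T_H = 300.04 K, T_C = 14.3 × 300.04/15.30 = 280.43 K.
Converting, 280.43 K = 45.10°F.

45.10 °F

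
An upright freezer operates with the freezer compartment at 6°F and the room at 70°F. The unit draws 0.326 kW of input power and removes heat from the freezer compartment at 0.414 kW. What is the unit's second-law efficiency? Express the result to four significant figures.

0.1745

COP_actual = Q̇_C/Ẇ = 0.4140/0.3260 = 1.270.
In absolute terms T_C = 258.71 K and T_H = 294.26 K, so ΔT = 35.56 K.
COP_Carnot = T_C/ΔT = 258.71/35.56 = 7.276.
η_II = COP_actual/COP_Carnot = 1.270/7.276 = 0.1745.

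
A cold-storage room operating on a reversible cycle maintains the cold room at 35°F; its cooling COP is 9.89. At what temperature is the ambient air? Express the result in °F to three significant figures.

85.0 °F

COP_R = T_C/(T_H − T_C) gives T_H − T_C = T_C/COP.
With T_C = 274.82 K, T_H = 274.82 × (1 + 1/9.89) = 302.60 K.
Converting, 302.60 K = 85.02°F.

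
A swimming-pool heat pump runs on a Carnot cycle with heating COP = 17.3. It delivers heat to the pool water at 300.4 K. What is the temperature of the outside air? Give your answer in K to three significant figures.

COP_HP = T_H/(T_H − T_C) gives T_H − T_C = T_H/COP.
With T_H = 300.40 K, T_C = 300.40 × (1 − 1/17.3) = 283.04 K.

283 K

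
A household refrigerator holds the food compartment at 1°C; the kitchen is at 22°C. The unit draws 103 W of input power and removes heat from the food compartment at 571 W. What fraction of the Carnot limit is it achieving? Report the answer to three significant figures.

COP_actual = Q̇_C/Ẇ = 571.0/103.0 = 5.544.
In absolute terms T_C = 274.15 K and T_H = 295.15 K, so ΔT = 21.00 K.
COP_Carnot = T_C/ΔT = 274.15/21.00 = 13.05.
η_II = COP_actual/COP_Carnot = 5.544/13.05 = 0.4246.

0.425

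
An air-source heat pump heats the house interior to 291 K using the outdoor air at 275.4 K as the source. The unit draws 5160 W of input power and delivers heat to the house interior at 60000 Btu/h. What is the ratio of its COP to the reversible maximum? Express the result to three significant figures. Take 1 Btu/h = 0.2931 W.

Converting, Q̇_H = 60000 Btu/h = 17590 W, so COP_actual = Q̇_H/Ẇ = 17590/5160 = 3.408.
The reservoir spacing is ΔT = 291 − 275.4 = 15.60 K.
COP_Carnot = T_H/ΔT = 291.00/15.60 = 18.65.
η_II = COP_actual/COP_Carnot = 3.408/18.65 = 0.1827.

0.183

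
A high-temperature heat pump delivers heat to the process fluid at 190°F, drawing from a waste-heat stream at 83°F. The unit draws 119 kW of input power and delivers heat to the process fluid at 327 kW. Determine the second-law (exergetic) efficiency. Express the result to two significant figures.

0.45

COP_actual = Q̇_H/Ẇ = 327.0/119.0 = 2.748.
In absolute terms T_C = 301.48 K and T_H = 360.93 K, so ΔT = 59.44 K.
COP_Carnot = T_H/ΔT = 360.93/59.44 = 6.072.
η_II = COP_actual/COP_Carnot = 2.748/6.072 = 0.4526.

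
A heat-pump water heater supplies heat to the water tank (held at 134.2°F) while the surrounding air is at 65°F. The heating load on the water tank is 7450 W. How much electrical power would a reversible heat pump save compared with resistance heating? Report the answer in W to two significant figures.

6600 W

In absolute terms T_C = 291.48 K and T_H = 329.93 K, so ΔT = 38.44 K.
COP_Carnot = T_H/ΔT = 329.93/38.44 = 8.582.
Resistance heating needs Ẇ_res = Q̇_H = 7450 W; the reversible heat pump needs only Ẇ_hp = Q̇_H/COP = 868.1 W.
Saving = 7450 − 868.1 = 6582 W.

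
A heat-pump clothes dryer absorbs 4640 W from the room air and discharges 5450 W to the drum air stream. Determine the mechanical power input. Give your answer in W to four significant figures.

810.0 W

For a cyclic device the first law requires Q̇_H = Q̇_C + Ẇ.
Ẇ = Q̇_H − Q̇_C = 810.0 W.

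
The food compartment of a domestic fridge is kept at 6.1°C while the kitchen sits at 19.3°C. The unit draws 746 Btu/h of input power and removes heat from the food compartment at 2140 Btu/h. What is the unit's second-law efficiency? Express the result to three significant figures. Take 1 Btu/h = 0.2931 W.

0.136

COP_actual = Q̇_C/Ẇ = 2140/746.0 = 2.869.
In absolute terms T_C = 279.25 K and T_H = 292.45 K, so ΔT = 13.20 K.
COP_Carnot = T_C/ΔT = 279.25/13.20 = 21.16.
η_II = COP_actual/COP_Carnot = 2.869/21.16 = 0.1356.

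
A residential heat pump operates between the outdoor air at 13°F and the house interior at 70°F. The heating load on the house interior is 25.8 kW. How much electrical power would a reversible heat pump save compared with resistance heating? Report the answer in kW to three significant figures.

23.0 kW

In absolute terms T_C = 262.59 K and T_H = 294.26 K, so ΔT = 31.67 K.
COP_Carnot = T_H/ΔT = 294.26/31.67 = 9.292.
Resistance heating needs Ẇ_res = Q̇_H = 25.80 kW; the reversible heat pump needs only Ẇ_hp = Q̇_H/COP = 2.776 kW.
Saving = 25.80 − 2.776 = 23.02 kW.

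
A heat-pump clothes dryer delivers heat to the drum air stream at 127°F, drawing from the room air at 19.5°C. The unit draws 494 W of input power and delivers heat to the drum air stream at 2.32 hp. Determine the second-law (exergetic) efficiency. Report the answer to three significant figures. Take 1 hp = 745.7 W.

0.358

Converting, Q̇_H = 2.320 hp = 1730 W, so COP_actual = Q̇_H/Ẇ = 1730/494.0 = 3.502.
In absolute terms T_C = 292.65 K and T_H = 325.93 K, so ΔT = 33.28 K.
COP_Carnot = T_H/ΔT = 325.93/33.28 = 9.794.
η_II = COP_actual/COP_Carnot = 3.502/9.794 = 0.3576.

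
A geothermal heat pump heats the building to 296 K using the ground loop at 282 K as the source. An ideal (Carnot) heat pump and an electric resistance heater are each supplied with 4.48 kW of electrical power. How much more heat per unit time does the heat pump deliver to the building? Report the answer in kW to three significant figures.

90.2 kW

The reservoir spacing is ΔT = 296 − 282 = 14.00 K.
COP_Carnot = T_H/ΔT = 296.00/14.00 = 21.14.
The heat pump delivers Q̇_H = COP × Ẇ = 94.72 kW; the resistance heater delivers Ẇ = 4.480 kW.
Extra = (COP − 1)·Ẇ = 90.24 kW.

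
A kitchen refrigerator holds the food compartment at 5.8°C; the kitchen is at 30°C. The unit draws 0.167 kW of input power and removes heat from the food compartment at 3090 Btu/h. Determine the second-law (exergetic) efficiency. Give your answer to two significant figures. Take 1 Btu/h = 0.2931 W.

Converting, Q̇_C = 3090 Btu/h = 0.9057 kW, so COP_actual = Q̇_C/Ẇ = 0.9057/0.1670 = 5.423.
In absolute terms T_C = 278.95 K and T_H = 303.15 K, so ΔT = 24.20 K.
COP_Carnot = T_C/ΔT = 278.95/24.20 = 11.53.
η_II = COP_actual/COP_Carnot = 5.423/11.53 = 0.4705.

0.47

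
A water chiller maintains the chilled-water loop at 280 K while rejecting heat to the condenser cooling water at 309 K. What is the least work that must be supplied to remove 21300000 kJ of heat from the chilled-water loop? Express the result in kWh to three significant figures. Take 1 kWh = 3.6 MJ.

613 kWh

The reservoir spacing is ΔT = 309 − 280 = 29.00 K.
The reversible limit is COP_R = T_C/ΔT = 9.655, so W_min = Q_C/COP = Q_C·ΔT/T_C.
W_min = 21300000 × 29.00/280.00 = 2206000 kJ = 612.8 kWh.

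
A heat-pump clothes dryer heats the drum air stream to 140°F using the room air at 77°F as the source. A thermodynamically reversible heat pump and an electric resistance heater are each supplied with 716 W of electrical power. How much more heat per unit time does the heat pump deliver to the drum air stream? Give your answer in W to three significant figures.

In absolute terms T_C = 298.15 K and T_H = 333.15 K, so ΔT = 35.00 K.
COP_Carnot = T_H/ΔT = 333.15/35.00 = 9.519.
The heat pump delivers Q̇_H = COP × Ẇ = 6815 W; the resistance heater delivers Ẇ = 716.0 W.
Extra = (COP − 1)·Ẇ = 6099 W.

6100 W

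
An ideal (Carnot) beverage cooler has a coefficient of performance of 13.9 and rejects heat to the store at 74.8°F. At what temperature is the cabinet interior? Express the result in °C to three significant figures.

3.85 °C

For a Carnot refrigerator COP_R = T_C/(T_H − T_C), so T_C = COP·T_H/(1 + COP).
With T_H = 296.93 K, T_C = 13.9 × 296.93/14.90 = 277.00 K.
Converting, 277.00 K = 3.85°C.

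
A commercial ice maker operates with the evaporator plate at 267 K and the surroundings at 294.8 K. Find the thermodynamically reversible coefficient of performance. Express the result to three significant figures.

The reservoir spacing is ΔT = 294.8 − 267 = 27.80 K.
For a reversible cycle, COP_Carnot = T_C/ΔT = 267.00/27.80 = 9.604.

9.60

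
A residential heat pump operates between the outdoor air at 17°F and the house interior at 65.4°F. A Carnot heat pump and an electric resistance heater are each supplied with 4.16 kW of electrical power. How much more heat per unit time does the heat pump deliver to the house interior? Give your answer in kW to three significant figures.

In absolute terms T_C = 264.82 K and T_H = 291.71 K, so ΔT = 26.89 K.
COP_Carnot = T_H/ΔT = 291.71/26.89 = 10.85.
The heat pump delivers Q̇_H = COP × Ẇ = 45.13 kW; the resistance heater delivers Ẇ = 4.160 kW.
Extra = (COP − 1)·Ẇ = 40.97 kW.

41.0 kW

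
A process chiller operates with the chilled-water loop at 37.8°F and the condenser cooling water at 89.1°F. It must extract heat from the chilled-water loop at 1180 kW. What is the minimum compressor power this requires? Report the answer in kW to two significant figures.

In absolute terms T_C = 276.37 K and T_H = 304.87 K, so ΔT = 28.50 K.
COP_Carnot = T_C/ΔT = 276.37/28.50 = 9.697.
Ẇ_min = Q̇/COP_Carnot = 1180/9.697 = 121.7 kW.

120 kW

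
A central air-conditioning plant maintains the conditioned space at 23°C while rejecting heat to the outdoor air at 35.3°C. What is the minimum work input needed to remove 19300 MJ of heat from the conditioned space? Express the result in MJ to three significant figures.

In absolute terms T_C = 296.15 K and T_H = 308.45 K, so ΔT = 12.30 K.
The reversible limit is COP_R = T_C/ΔT = 24.08, so W_min = Q_C/COP = Q_C·ΔT/T_C.
W_min = 19300 × 12.30/296.15 = 801.6 MJ.

802 MJ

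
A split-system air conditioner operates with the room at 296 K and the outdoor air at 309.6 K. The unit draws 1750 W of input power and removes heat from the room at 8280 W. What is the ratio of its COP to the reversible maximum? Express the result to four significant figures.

0.2174

COP_actual = Q̇_C/Ẇ = 8280/1750 = 4.731.
The reservoir spacing is ΔT = 309.6 − 296 = 13.60 K.
COP_Carnot = T_C/ΔT = 296.00/13.60 = 21.76.
η_II = COP_actual/COP_Carnot = 4.731/21.76 = 0.2174.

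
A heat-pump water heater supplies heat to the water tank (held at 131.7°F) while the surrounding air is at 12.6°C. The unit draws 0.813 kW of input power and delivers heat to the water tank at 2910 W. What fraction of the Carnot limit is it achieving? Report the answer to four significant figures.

Converting, Q̇_H = 2910 W = 2.910 kW, so COP_actual = Q̇_H/Ẇ = 2.910/0.8130 = 3.579.
In absolute terms T_C = 285.75 K and T_H = 328.54 K, so ΔT = 42.79 K.
COP_Carnot = T_H/ΔT = 328.54/42.79 = 7.678.
η_II = COP_actual/COP_Carnot = 3.579/7.678 = 0.4662.

0.4662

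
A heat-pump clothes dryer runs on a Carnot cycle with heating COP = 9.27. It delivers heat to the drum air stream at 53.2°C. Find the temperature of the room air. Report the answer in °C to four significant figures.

COP_HP = T_H/(T_H − T_C) gives T_H − T_C = T_H/COP.
With T_H = 326.35 K, T_C = 326.35 × (1 − 1/9.27) = 291.15 K.
Converting, 291.15 K = 18.00°C.

18.00 °C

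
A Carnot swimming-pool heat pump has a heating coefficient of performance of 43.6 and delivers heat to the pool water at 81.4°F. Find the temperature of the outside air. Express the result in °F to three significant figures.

69.0 °F

COP_HP = T_H/(T_H − T_C) gives T_H − T_C = T_H/COP.
With T_H = 300.59 K, T_C = 300.59 × (1 − 1/43.6) = 293.70 K.
Converting, 293.70 K = 68.99°F.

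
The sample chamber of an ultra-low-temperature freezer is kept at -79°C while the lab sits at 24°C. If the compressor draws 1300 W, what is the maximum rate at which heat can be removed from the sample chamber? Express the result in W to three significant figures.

2450 W

In absolute terms T_C = 194.15 K and T_H = 297.15 K, so ΔT = 103.0 K.
COP_Carnot = T_C/ΔT = 194.15/103.0 = 1.885.
Q̇_max = COP_Carnot × Ẇ = 1.885 × 1300 W = 2450 W.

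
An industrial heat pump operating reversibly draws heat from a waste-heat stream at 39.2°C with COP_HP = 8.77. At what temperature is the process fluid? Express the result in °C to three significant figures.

79.4 °C

COP_HP = T_H/(T_H − T_C) rearranges to T_H = COP·T_C/(COP − 1).
With T_C = 312.35 K, T_H = 8.77 × 312.35/7.770 = 352.55 K.
Converting, 352.55 K = 79.40°C.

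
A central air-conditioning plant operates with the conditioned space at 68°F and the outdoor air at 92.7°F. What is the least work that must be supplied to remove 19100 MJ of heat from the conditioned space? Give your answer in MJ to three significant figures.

In absolute terms T_C = 293.15 K and T_H = 306.87 K, so ΔT = 13.72 K.
The reversible limit is COP_R = T_C/ΔT = 21.36, so W_min = Q_C/COP = Q_C·ΔT/T_C.
W_min = 19100 × 13.72/293.15 = 894.1 MJ.

894 MJ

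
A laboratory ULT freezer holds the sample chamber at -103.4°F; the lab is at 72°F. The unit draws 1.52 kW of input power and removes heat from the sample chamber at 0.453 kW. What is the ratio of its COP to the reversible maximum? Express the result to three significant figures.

0.147

COP_actual = Q̇_C/Ẇ = 0.4530/1.520 = 0.2980.
In absolute terms T_C = 197.93 K and T_H = 295.37 K, so ΔT = 97.44 K.
COP_Carnot = T_C/ΔT = 197.93/97.44 = 2.031.
η_II = COP_actual/COP_Carnot = 0.2980/2.031 = 0.1467.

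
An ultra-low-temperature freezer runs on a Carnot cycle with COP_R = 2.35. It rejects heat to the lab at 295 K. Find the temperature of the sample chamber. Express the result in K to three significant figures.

207 K

For a Carnot refrigerator COP_R = T_C/(T_H − T_C), so T_C = COP·T_H/(1 + COP).
With T_H = 295.00 K, T_C = 2.35 × 295.00/3.350 = 206.94 K.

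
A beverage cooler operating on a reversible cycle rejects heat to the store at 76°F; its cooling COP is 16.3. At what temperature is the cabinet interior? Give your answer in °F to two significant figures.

45 °F

For a Carnot refrigerator COP_R = T_C/(T_H − T_C), so T_C = COP·T_H/(1 + COP).
With T_H = 297.59 K, T_C = 16.3 × 297.59/17.30 = 280.39 K.
Converting, 280.39 K = 45.04°F.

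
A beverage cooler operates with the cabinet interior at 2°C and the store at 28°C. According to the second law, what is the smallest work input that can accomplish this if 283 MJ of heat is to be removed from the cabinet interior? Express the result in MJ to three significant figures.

26.7 MJ

In absolute terms T_C = 275.15 K and T_H = 301.15 K, so ΔT = 26.00 K.
The reversible limit is COP_R = T_C/ΔT = 10.58, so W_min = Q_C/COP = Q_C·ΔT/T_C.
W_min = 283.0 × 26.00/275.15 = 26.74 MJ.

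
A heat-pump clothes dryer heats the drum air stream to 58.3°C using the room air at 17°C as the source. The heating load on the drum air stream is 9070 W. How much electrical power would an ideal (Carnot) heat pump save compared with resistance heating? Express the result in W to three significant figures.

7940 W

In absolute terms T_C = 290.15 K and T_H = 331.45 K, so ΔT = 41.30 K.
COP_Carnot = T_H/ΔT = 331.45/41.30 = 8.025.
Resistance heating needs Ẇ_res = Q̇_H = 9070 W; the reversible heat pump needs only Ẇ_hp = Q̇_H/COP = 1130 W.
Saving = 9070 − 1130 = 7940 W.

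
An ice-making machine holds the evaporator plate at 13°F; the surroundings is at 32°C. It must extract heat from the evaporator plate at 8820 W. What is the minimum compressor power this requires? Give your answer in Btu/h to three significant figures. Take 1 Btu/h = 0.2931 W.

4880 Btu/h

In absolute terms T_C = 262.59 K and T_H = 305.15 K, so ΔT = 42.56 K.
COP_Carnot = T_C/ΔT = 262.59/42.56 = 6.171.
Ẇ_min = Q̇/COP_Carnot = 8820/6.171 = 1429 W = 4877 Btu/h.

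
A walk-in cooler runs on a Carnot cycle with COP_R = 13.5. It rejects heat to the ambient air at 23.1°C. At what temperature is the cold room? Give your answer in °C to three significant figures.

2.67 °C

For a Carnot refrigerator COP_R = T_C/(T_H − T_C), so T_C = COP·T_H/(1 + COP).
With T_H = 296.25 K, T_C = 13.5 × 296.25/14.50 = 275.82 K.
Converting, 275.82 K = 2.67°C.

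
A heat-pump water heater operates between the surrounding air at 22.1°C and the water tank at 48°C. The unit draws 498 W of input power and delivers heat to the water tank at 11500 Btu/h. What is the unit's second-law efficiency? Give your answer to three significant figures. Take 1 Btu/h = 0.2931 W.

Converting, Q̇_H = 11500 Btu/h = 3371 W, so COP_actual = Q̇_H/Ẇ = 3371/498.0 = 6.768.
In absolute terms T_C = 295.25 K and T_H = 321.15 K, so ΔT = 25.90 K.
COP_Carnot = T_H/ΔT = 321.15/25.90 = 12.40.
η_II = COP_actual/COP_Carnot = 6.768/12.40 = 0.5459.

0.546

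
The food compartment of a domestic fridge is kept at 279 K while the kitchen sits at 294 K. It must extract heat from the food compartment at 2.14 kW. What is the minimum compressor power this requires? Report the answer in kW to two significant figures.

0.12 kW

The reservoir spacing is ΔT = 294 − 279 = 15.00 K.
COP_Carnot = T_C/ΔT = 279.00/15.00 = 18.60.
Ẇ_min = Q̇/COP_Carnot = 2.140/18.60 = 0.1151 kW.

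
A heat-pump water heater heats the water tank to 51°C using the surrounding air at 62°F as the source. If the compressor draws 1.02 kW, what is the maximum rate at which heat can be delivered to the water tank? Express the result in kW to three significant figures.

9.63 kW

In absolute terms T_C = 289.82 K and T_H = 324.15 K, so ΔT = 34.33 K.
COP_Carnot = T_H/ΔT = 324.15/34.33 = 9.441.
Q̇_max = COP_Carnot × Ẇ = 9.441 × 1.020 kW = 9.630 kW.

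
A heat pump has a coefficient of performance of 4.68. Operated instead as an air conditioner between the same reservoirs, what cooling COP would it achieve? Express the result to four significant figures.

3.680

Since Q_H = Q_C + W for any cycle, COP_R = Q_C/W = Q_H/W − 1.
COP_R = 4.68 − 1 = 3.68.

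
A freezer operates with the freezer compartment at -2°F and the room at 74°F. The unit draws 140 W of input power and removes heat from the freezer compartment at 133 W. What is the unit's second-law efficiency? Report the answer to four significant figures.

COP_actual = Q̇_C/Ẇ = 133.0/140.0 = 0.9500.
In absolute terms T_C = 254.26 K and T_H = 296.48 K, so ΔT = 42.22 K.
COP_Carnot = T_C/ΔT = 254.26/42.22 = 6.022.
η_II = COP_actual/COP_Carnot = 0.9500/6.022 = 0.1578.

0.1578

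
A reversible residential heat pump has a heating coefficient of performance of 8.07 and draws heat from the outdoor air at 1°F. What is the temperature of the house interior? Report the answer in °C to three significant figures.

COP_HP = T_H/(T_H − T_C) rearranges to T_H = COP·T_C/(COP − 1).
With T_C = 255.93 K, T_H = 8.07 × 255.93/7.070 = 292.13 K.
Converting, 292.13 K = 18.98°C.

19.0 °C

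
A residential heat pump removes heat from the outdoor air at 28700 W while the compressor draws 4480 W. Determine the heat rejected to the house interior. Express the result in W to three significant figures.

33200 W

For a cyclic device the first law requires Q̇_H = Q̇_C + Ẇ.
Q̇_H = Q̇_C + Ẇ = 33180 W.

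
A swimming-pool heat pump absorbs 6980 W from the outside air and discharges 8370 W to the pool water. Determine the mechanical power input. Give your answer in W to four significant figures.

1390 W

For a cyclic device the first law requires Q̇_H = Q̇_C + Ẇ.
Ẇ = Q̇_H − Q̇_C = 1390 W.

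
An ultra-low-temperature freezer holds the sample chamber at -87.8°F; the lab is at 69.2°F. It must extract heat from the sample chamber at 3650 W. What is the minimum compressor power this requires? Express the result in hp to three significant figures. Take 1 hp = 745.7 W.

In absolute terms T_C = 206.59 K and T_H = 293.82 K, so ΔT = 87.22 K.
COP_Carnot = T_C/ΔT = 206.59/87.22 = 2.369.
Ẇ_min = Q̇/COP_Carnot = 3650/2.369 = 1541 W = 2.067 hp.

2.07 hp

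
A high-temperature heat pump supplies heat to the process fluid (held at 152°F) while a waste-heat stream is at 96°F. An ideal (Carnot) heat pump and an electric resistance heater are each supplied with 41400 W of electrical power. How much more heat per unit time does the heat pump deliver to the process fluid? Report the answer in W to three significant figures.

411000 W

In absolute terms T_C = 308.71 K and T_H = 339.82 K, so ΔT = 31.11 K.
COP_Carnot = T_H/ΔT = 339.82/31.11 = 10.92.
The heat pump delivers Q̇_H = COP × Ẇ = 452200 W; the resistance heater delivers Ẇ = 41400 W.
Extra = (COP − 1)·Ẇ = 410800 W.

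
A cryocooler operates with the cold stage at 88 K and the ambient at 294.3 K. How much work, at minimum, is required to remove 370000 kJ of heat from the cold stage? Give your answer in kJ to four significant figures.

The reservoir spacing is ΔT = 294.3 − 88 = 206.3 K.
The reversible limit is COP_R = T_C/ΔT = 0.4266, so W_min = Q_C/COP = Q_C·ΔT/T_C.
W_min = 370000 × 206.3/88.00 = 867400 kJ.

867400 kJ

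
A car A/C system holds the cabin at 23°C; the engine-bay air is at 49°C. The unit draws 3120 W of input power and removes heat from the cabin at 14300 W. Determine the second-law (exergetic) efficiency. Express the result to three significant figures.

COP_actual = Q̇_C/Ẇ = 14300/3120 = 4.583.
In absolute terms T_C = 296.15 K and T_H = 322.15 K, so ΔT = 26.00 K.
COP_Carnot = T_C/ΔT = 296.15/26.00 = 11.39.
η_II = COP_actual/COP_Carnot = 4.583/11.39 = 0.4024.

0.402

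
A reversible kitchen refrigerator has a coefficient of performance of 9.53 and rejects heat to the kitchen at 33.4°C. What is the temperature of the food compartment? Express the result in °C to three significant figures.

4.29 °C

For a Carnot refrigerator COP_R = T_C/(T_H − T_C), so T_C = COP·T_H/(1 + COP).
With T_H = 306.55 K, T_C = 9.53 × 306.55/10.53 = 277.44 K.
Converting, 277.44 K = 4.29°C.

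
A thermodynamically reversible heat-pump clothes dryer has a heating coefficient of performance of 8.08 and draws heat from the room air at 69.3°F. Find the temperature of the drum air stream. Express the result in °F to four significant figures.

COP_HP = T_H/(T_H − T_C) rearranges to T_H = COP·T_C/(COP − 1).
With T_C = 293.87 K, T_H = 8.08 × 293.87/7.080 = 335.38 K.
Converting, 335.38 K = 144.01°F.

144.0 °F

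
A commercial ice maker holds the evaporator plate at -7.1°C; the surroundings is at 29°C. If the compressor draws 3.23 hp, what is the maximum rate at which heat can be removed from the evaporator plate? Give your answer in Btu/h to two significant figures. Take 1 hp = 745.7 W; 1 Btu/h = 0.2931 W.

61000 Btu/h

In absolute terms T_C = 266.05 K and T_H = 302.15 K, so ΔT = 36.10 K.
COP_Carnot = T_C/ΔT = 266.05/36.10 = 7.370.
Q̇_max = COP_Carnot × Ẇ = 7.370 × 3.230 hp = 23.80 hp = 60560 Btu/h.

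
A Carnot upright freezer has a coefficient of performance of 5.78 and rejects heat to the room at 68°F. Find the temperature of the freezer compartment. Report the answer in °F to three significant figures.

-9.83 °F

For a Carnot refrigerator COP_R = T_C/(T_H − T_C), so T_C = COP·T_H/(1 + COP).
With T_H = 293.15 K, T_C = 5.78 × 293.15/6.780 = 249.91 K.
Converting, 249.91 K = -9.83°F.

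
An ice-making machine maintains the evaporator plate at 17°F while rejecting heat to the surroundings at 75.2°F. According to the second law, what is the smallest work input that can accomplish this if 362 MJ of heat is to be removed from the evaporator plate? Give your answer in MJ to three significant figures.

In absolute terms T_C = 264.82 K and T_H = 297.15 K, so ΔT = 32.33 K.
The reversible limit is COP_R = T_C/ΔT = 8.190, so W_min = Q_C/COP = Q_C·ΔT/T_C.
W_min = 362.0 × 32.33/264.82 = 44.20 MJ.

44.2 MJ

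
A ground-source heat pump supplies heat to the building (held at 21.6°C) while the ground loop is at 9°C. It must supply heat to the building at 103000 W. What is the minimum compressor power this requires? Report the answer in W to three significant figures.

4400 W

In absolute terms T_C = 282.15 K and T_H = 294.75 K, so ΔT = 12.60 K.
COP_Carnot = T_H/ΔT = 294.75/12.60 = 23.39.
Ẇ_min = Q̇/COP_Carnot = 103000/23.39 = 4403 W.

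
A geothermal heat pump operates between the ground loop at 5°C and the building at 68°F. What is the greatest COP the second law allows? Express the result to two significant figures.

In absolute terms T_C = 278.15 K and T_H = 293.15 K, so ΔT = 15.00 K.
For a reversible cycle, COP_Carnot = T_H/ΔT = 293.15/15.00 = 19.54.

20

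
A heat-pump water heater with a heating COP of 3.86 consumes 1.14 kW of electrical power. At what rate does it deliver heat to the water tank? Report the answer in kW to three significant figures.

4.40 kW

Q̇_H = COP_HP × Ẇ = 3.86 × 1.140 = 4.400 kW.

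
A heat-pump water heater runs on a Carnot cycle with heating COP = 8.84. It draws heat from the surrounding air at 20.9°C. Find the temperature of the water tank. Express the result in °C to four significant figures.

58.41 °C

COP_HP = T_H/(T_H − T_C) rearranges to T_H = COP·T_C/(COP − 1).
With T_C = 294.05 K, T_H = 8.84 × 294.05/7.840 = 331.56 K.
Converting, 331.56 K = 58.41°C.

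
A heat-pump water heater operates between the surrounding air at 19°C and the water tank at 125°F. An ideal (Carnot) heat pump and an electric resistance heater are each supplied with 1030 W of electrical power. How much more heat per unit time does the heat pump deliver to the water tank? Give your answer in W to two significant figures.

9200 W

In absolute terms T_C = 292.15 K and T_H = 324.82 K, so ΔT = 32.67 K.
COP_Carnot = T_H/ΔT = 324.82/32.67 = 9.943.
The heat pump delivers Q̇_H = COP × Ẇ = 10240 W; the resistance heater delivers Ẇ = 1030 W.
Extra = (COP − 1)·Ẇ = 9212 W.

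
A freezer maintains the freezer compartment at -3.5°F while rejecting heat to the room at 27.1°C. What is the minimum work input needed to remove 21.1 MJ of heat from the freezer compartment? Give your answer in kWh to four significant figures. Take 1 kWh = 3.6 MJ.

In absolute terms T_C = 253.43 K and T_H = 300.25 K, so ΔT = 46.82 K.
The reversible limit is COP_R = T_C/ΔT = 5.413, so W_min = Q_C/COP = Q_C·ΔT/T_C.
W_min = 21.10 × 46.82/253.43 = 3.898 MJ = 1.083 kWh.

1.083 kWh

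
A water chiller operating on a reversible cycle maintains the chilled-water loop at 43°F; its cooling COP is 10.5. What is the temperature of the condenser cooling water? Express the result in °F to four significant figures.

COP_R = T_C/(T_H − T_C) gives T_H − T_C = T_C/COP.
With T_C = 279.26 K, T_H = 279.26 × (1 + 1/10.5) = 305.86 K.
Converting, 305.86 K = 90.87°F.

90.87 °F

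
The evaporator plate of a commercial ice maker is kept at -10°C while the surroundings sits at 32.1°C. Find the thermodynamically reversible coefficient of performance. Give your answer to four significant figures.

In absolute terms T_C = 263.15 K and T_H = 305.25 K, so ΔT = 42.10 K.
For a reversible cycle, COP_Carnot = T_C/ΔT = 263.15/42.10 = 6.251.

6.251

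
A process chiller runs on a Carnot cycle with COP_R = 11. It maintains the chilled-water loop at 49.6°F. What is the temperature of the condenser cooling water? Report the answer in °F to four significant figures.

COP_R = T_C/(T_H − T_C) gives T_H − T_C = T_C/COP.
With T_C = 282.93 K, T_H = 282.93 × (1 + 1/11) = 308.65 K.
Converting, 308.65 K = 95.90°F.

95.90 °F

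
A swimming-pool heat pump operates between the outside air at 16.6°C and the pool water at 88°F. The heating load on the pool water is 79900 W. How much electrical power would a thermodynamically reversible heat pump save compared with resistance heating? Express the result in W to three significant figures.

76100 W

In absolute terms T_C = 289.75 K and T_H = 304.26 K, so ΔT = 14.51 K.
COP_Carnot = T_H/ΔT = 304.26/14.51 = 20.97.
Resistance heating needs Ẇ_res = Q̇_H = 79900 W; the reversible heat pump needs only Ẇ_hp = Q̇_H/COP = 3811 W.
Saving = 79900 − 3811 = 76090 W.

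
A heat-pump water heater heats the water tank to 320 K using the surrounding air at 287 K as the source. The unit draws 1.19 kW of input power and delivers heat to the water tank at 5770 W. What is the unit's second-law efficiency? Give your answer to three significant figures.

Converting, Q̇_H = 5770 W = 5.770 kW, so COP_actual = Q̇_H/Ẇ = 5.770/1.190 = 4.849.
The reservoir spacing is ΔT = 320 − 287 = 33.00 K.
COP_Carnot = T_H/ΔT = 320.00/33.00 = 9.697.
η_II = COP_actual/COP_Carnot = 4.849/9.697 = 0.5000.

0.500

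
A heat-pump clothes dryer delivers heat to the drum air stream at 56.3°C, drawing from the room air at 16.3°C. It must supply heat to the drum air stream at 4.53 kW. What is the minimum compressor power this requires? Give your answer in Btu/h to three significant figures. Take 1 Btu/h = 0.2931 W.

In absolute terms T_C = 289.45 K and T_H = 329.45 K, so ΔT = 40.00 K.
COP_Carnot = T_H/ΔT = 329.45/40.00 = 8.236.
Ẇ_min = Q̇/COP_Carnot = 4.530/8.236 = 0.5500 kW = 1877 Btu/h.

1880 Btu/h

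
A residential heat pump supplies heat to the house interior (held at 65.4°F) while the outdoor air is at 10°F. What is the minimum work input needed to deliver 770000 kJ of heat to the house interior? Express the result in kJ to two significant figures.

81000 kJ

In absolute terms T_C = 260.93 K and T_H = 291.71 K, so ΔT = 30.78 K.
The reversible limit is COP_HP = T_H/ΔT = 9.478, so W_min = Q_H/COP = Q_H·ΔT/T_H.
W_min = 770000 × 30.78/291.71 = 81240 kJ.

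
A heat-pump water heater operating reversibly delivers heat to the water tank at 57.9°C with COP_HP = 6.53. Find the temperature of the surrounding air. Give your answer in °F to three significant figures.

45.0 °F

COP_HP = T_H/(T_H − T_C) gives T_H − T_C = T_H/COP.
With T_H = 331.05 K, T_C = 331.05 × (1 − 1/6.53) = 280.35 K.
Converting, 280.35 K = 44.97°F.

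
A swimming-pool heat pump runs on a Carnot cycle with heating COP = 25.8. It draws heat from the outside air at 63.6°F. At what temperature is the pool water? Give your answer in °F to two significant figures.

85 °F

COP_HP = T_H/(T_H − T_C) rearranges to T_H = COP·T_C/(COP − 1).
With T_C = 290.71 K, T_H = 25.8 × 290.71/24.80 = 302.43 K.
Converting, 302.43 K = 84.70°F.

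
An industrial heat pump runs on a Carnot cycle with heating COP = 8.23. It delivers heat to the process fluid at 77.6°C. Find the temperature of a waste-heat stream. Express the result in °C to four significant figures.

COP_HP = T_H/(T_H − T_C) gives T_H − T_C = T_H/COP.
With T_H = 350.75 K, T_C = 350.75 × (1 − 1/8.23) = 308.13 K.
Converting, 308.13 K = 34.98°C.

34.98 °C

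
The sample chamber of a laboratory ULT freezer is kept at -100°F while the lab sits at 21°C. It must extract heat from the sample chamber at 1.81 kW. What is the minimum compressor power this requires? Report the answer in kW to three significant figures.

In absolute terms T_C = 199.82 K and T_H = 294.15 K, so ΔT = 94.33 K.
COP_Carnot = T_C/ΔT = 199.82/94.33 = 2.118.
Ẇ_min = Q̇/COP_Carnot = 1.810/2.118 = 0.8545 kW.

0.854 kW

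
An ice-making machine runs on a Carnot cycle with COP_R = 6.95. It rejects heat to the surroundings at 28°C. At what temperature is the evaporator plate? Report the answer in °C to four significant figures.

-9.881 °C

For a Carnot refrigerator COP_R = T_C/(T_H − T_C), so T_C = COP·T_H/(1 + COP).
With T_H = 301.15 K, T_C = 6.95 × 301.15/7.950 = 263.27 K.
Converting, 263.27 K = -9.88°C.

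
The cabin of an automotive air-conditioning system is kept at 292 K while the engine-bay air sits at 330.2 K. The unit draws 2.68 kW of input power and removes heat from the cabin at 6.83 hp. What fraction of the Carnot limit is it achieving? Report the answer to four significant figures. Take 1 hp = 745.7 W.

Converting, Q̇_C = 6.830 hp = 5.093 kW, so COP_actual = Q̇_C/Ẇ = 5.093/2.680 = 1.900.
The reservoir spacing is ΔT = 330.2 − 292 = 38.20 K.
COP_Carnot = T_C/ΔT = 292.00/38.20 = 7.644.
η_II = COP_actual/COP_Carnot = 1.900/7.644 = 0.2486.

0.2486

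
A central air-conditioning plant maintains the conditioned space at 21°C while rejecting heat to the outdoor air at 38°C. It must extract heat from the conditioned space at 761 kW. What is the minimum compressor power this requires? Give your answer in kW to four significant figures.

43.98 kW

In absolute terms T_C = 294.15 K and T_H = 311.15 K, so ΔT = 17.00 K.
COP_Carnot = T_C/ΔT = 294.15/17.00 = 17.30.
Ẇ_min = Q̇/COP_Carnot = 761.0/17.30 = 43.98 kW.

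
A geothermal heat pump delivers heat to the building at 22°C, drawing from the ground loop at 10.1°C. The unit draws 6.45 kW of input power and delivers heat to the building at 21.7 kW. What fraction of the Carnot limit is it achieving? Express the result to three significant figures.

COP_actual = Q̇_H/Ẇ = 21.70/6.450 = 3.364.
In absolute terms T_C = 283.25 K and T_H = 295.15 K, so ΔT = 11.90 K.
COP_Carnot = T_H/ΔT = 295.15/11.90 = 24.80.
η_II = COP_actual/COP_Carnot = 3.364/24.80 = 0.1356.

0.136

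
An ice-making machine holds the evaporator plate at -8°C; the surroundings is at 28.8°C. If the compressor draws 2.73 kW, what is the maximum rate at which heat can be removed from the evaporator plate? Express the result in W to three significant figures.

19700 W

In absolute terms T_C = 265.15 K and T_H = 301.95 K, so ΔT = 36.80 K.
COP_Carnot = T_C/ΔT = 265.15/36.80 = 7.205.
Q̇_max = COP_Carnot × Ẇ = 7.205 × 2.730 kW = 19.67 kW = 19670 W.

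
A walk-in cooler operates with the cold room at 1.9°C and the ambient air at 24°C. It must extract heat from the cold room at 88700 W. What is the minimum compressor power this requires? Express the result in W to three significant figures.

7130 W

In absolute terms T_C = 275.05 K and T_H = 297.15 K, so ΔT = 22.10 K.
COP_Carnot = T_C/ΔT = 275.05/22.10 = 12.45.
Ẇ_min = Q̇/COP_Carnot = 88700/12.45 = 7127 W.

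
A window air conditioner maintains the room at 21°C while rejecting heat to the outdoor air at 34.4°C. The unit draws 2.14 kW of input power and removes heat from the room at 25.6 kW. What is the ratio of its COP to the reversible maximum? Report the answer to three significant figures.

COP_actual = Q̇_C/Ẇ = 25.60/2.140 = 11.96.
In absolute terms T_C = 294.15 K and T_H = 307.55 K, so ΔT = 13.40 K.
COP_Carnot = T_C/ΔT = 294.15/13.40 = 21.95.
η_II = COP_actual/COP_Carnot = 11.96/21.95 = 0.5450.

0.545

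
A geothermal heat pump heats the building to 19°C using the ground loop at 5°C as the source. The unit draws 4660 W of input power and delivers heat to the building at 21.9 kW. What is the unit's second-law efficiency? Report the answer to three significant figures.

0.225

Converting, Q̇_H = 21.90 kW = 21900 W, so COP_actual = Q̇_H/Ẇ = 21900/4660 = 4.700.
In absolute terms T_C = 278.15 K and T_H = 292.15 K, so ΔT = 14.00 K.
COP_Carnot = T_H/ΔT = 292.15/14.00 = 20.87.
η_II = COP_actual/COP_Carnot = 4.700/20.87 = 0.2252.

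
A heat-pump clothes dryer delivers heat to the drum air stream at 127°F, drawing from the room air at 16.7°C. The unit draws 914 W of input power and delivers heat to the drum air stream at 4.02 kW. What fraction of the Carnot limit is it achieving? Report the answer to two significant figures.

0.49

Converting, Q̇_H = 4.020 kW = 4020 W, so COP_actual = Q̇_H/Ẇ = 4020/914.0 = 4.398.
In absolute terms T_C = 289.85 K and T_H = 325.93 K, so ΔT = 36.08 K.
COP_Carnot = T_H/ΔT = 325.93/36.08 = 9.034.
η_II = COP_actual/COP_Carnot = 4.398/9.034 = 0.4869.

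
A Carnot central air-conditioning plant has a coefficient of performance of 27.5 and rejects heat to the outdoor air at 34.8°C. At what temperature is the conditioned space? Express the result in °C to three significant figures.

24.0 °C

For a Carnot refrigerator COP_R = T_C/(T_H − T_C), so T_C = COP·T_H/(1 + COP).
With T_H = 307.95 K, T_C = 27.5 × 307.95/28.50 = 297.14 K.
Converting, 297.14 K = 23.99°C.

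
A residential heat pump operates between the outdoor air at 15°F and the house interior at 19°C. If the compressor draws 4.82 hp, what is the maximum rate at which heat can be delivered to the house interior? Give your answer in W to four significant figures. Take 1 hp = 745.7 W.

36920 W

In absolute terms T_C = 263.71 K and T_H = 292.15 K, so ΔT = 28.44 K.
COP_Carnot = T_H/ΔT = 292.15/28.44 = 10.27.
Q̇_max = COP_Carnot × Ẇ = 10.27 × 4.820 hp = 49.51 hp = 36920 W.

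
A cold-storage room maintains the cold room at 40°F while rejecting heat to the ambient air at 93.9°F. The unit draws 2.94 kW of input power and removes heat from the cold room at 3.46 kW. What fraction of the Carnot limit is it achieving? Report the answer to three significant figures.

COP_actual = Q̇_C/Ẇ = 3.460/2.940 = 1.177.
In absolute terms T_C = 277.59 K and T_H = 307.54 K, so ΔT = 29.94 K.
COP_Carnot = T_C/ΔT = 277.59/29.94 = 9.270.
η_II = COP_actual/COP_Carnot = 1.177/9.270 = 0.1270.

0.127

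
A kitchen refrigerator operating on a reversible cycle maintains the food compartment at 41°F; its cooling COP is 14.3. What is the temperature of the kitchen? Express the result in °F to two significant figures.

76 °F

COP_R = T_C/(T_H − T_C) gives T_H − T_C = T_C/COP.
With T_C = 278.15 K, T_H = 278.15 × (1 + 1/14.3) = 297.60 K.
Converting, 297.60 K = 76.01°F.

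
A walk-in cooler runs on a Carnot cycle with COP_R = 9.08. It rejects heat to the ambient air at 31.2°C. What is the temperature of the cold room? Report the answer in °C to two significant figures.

For a Carnot refrigerator COP_R = T_C/(T_H − T_C), so T_C = COP·T_H/(1 + COP).
With T_H = 304.35 K, T_C = 9.08 × 304.35/10.08 = 274.16 K.
Converting, 274.16 K = 1.01°C.

1.0 °C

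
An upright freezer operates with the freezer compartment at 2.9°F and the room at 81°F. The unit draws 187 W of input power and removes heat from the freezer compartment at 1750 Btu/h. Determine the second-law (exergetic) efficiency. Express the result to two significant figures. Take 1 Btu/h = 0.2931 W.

0.46

Converting, Q̇_C = 1750 Btu/h = 512.9 W, so COP_actual = Q̇_C/Ẇ = 512.9/187.0 = 2.743.
In absolute terms T_C = 256.98 K and T_H = 300.37 K, so ΔT = 43.39 K.
COP_Carnot = T_C/ΔT = 256.98/43.39 = 5.923.
η_II = COP_actual/COP_Carnot = 2.743/5.923 = 0.4631.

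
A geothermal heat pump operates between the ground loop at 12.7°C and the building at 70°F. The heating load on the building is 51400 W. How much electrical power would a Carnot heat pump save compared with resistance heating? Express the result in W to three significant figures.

In absolute terms T_C = 285.85 K and T_H = 294.26 K, so ΔT = 8.411 K.
COP_Carnot = T_H/ΔT = 294.26/8.411 = 34.98.
Resistance heating needs Ẇ_res = Q̇_H = 51400 W; the reversible heat pump needs only Ẇ_hp = Q̇_H/COP = 1469 W.
Saving = 51400 − 1469 = 49930 W.

49900 W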